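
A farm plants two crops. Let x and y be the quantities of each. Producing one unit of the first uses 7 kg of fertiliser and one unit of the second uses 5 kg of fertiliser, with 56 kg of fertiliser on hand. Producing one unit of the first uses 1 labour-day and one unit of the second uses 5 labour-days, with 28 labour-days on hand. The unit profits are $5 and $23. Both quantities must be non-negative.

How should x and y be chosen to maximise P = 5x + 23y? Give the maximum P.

Corner points and P = 5x + 23y:
  (0, 0) → P = 0
  (0, 28/5) → P = 644/5
  (8, 0) → P = 40
  (14/3, 14/3) → P = 392/3

x = 14/3, y = 14/3, maximum P = 392/3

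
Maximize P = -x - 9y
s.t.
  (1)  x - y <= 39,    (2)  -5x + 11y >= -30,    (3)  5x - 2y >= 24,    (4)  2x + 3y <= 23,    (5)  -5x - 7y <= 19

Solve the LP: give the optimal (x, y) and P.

x = 68/15, y = -2/3, maximum P = 22/15

Feasible corners and P = -x - 9y:
  (68/15, -2/3) → P = 22/15
  (343/37, 55/37) → P = -838/37
  (118/19, 67/19) → P = -721/19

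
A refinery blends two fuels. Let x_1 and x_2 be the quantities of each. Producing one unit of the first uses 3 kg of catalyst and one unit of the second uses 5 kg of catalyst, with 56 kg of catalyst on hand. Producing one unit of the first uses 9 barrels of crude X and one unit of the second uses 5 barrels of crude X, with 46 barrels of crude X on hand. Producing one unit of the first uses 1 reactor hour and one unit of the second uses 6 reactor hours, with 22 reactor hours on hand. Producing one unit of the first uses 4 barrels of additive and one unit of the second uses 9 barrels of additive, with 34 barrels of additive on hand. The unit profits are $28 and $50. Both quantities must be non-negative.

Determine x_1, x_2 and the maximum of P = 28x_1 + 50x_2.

x_1 = 4, x_2 = 2, maximum P = 212

Feasible corners and P = 28x_1 + 50x_2:
  (0, 0) → P = 0
  (0, 11/3) → P = 550/3
  (46/9, 0) → P = 1288/9
  (4, 2) → P = 212
  (2/5, 18/5) → P = 956/5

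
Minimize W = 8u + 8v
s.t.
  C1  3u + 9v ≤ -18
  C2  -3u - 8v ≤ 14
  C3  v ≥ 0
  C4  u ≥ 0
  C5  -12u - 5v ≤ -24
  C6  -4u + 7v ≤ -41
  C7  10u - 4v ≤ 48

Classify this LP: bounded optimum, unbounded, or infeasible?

infeasible

The boundaries -4u + 7v = -41 and 10u - 4v = 48 meet at (86/27, -109/27), but that point violates -3u - 8v ≤ 14. Every candidate vertex is excluded by some other constraint, so the feasible region is empty.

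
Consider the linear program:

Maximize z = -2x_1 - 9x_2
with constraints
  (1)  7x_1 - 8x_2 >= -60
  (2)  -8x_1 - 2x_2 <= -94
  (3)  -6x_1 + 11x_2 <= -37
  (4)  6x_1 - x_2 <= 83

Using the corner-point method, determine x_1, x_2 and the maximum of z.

x_1 = 13, x_2 = -5, maximum z = 19

Extreme points and z = -2x_1 - 9x_2:
  (277/25, 67/25) → z = -1157/25
  (13, -5) → z = 19
  (73/5, 23/5) → z = -353/5

The binding constraints are -8x_1 - 2x_2 = -94 and 6x_1 - x_2 = 83.
Solving simultaneously gives x_1 = 13, x_2 = -5.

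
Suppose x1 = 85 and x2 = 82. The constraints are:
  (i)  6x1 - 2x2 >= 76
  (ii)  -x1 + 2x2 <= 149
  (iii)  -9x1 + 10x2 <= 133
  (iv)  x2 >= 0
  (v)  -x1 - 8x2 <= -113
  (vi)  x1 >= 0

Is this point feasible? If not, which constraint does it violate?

(i): 346 ≥ 76 ✓
(ii): 79 ≤ 149 ✓
(iii): 55 ≤ 133 ✓
(iv): 82 ≥ 0 ✓
(v): -741 ≤ -113 ✓
(vi): 85 ≥ 0 ✓

feasible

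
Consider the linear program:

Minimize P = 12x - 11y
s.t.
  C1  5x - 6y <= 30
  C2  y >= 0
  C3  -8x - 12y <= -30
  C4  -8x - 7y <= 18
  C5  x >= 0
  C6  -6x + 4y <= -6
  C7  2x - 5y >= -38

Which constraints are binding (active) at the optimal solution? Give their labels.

Extreme points and P = 12x - 11y:
  (6, 0) → P = 72
  (378/13, 250/13) → P = 1786/13
  (15/4, 0) → P = 45
  (24/13, 33/26) → P = 213/26
  (91/11, 120/11) → P = -228/11

The minimum is at (91/11, 120/11). Substituting into each constraint, equality holds for C6 and C7; the remaining constraints have slack.

C6 and C7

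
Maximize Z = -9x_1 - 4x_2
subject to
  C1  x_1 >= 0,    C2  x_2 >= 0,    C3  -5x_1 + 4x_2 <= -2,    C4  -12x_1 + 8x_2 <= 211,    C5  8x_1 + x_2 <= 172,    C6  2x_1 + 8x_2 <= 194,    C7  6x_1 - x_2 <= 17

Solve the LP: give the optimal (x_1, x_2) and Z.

x_1 = 2/5, x_2 = 0, maximum Z = -18/5

Vertices and Z = -9x_1 - 4x_2:
  (2/5, 0) → Z = -18/5
  (17/6, 0) → Z = -51/2
  (66/19, 73/19) → Z = -886/19

At the optimal vertex, x_2 = 0 and -5x_1 + 4x_2 = -2.
Solving simultaneously gives x_1 = 2/5, x_2 = 0.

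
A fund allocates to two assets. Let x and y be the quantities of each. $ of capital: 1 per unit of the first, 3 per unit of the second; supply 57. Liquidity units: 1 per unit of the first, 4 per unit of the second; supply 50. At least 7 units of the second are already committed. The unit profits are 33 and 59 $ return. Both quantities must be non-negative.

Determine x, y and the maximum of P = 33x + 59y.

x = 22, y = 7, maximum P = 1139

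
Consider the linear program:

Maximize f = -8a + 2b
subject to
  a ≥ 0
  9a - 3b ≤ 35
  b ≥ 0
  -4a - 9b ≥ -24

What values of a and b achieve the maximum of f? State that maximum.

a = 0, b = 8/3, maximum f = 16/3

The binding constraints are a = 0 and -4a - 9b = -24.
Solving simultaneously gives a = 0, b = 8/3.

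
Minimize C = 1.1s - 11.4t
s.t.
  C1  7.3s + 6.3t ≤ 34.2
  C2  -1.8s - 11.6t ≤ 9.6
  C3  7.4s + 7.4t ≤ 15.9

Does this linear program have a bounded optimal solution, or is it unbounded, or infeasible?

unbounded

From the feasible point (6387/1813, -4983/3626), moving in the direction (-11.6, 1.8) keeps every constraint satisfied while C decreases without bound.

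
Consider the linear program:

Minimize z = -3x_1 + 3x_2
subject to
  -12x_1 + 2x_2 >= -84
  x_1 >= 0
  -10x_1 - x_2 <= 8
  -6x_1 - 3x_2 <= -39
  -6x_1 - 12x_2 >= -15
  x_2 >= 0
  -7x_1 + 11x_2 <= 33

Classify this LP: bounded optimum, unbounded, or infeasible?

infeasible

The boundaries -12x_1 + 2x_2 = -84 and x_2 = 0 meet at (7, 0), but that point violates -6x_1 - 12x_2 ≥ -15. Every candidate vertex is excluded by some other constraint, so the feasible region is empty.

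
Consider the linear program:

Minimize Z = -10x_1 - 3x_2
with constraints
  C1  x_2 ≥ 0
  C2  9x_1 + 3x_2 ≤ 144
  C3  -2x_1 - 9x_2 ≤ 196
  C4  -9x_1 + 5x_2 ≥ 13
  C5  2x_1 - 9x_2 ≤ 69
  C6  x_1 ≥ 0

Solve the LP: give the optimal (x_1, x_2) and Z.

x_1 = 227/24, x_2 = 157/8, minimum Z = -3683/24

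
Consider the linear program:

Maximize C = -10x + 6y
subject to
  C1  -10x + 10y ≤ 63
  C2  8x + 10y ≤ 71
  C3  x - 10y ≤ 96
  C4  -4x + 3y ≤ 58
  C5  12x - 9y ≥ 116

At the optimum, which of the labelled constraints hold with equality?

C3 and C5

Feasible corners and C = -10x + 6y:
  (167/9, -697/90) → C = -10441/45
  (1799/192, -19/48) → C = -9223/96
  (8/3, -28/3) → C = -248/3

The maximum is at (8/3, -28/3). Substituting into each constraint, equality holds for C3 and C5; the remaining constraints have slack.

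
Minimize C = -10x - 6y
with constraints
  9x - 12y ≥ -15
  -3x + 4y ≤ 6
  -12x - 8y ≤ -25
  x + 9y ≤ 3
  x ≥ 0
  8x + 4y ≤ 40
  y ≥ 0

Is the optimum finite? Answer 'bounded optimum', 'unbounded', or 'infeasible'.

bounded optimum

Corner points and C = -10x - 6y:
  (201/100, 11/100) → C = -519/25
  (25/12, 0) → C = -125/6
  (3, 0) → C = -30
The feasible region has finitely many vertices and no improving ray; the minimum is -30 at (3, 0).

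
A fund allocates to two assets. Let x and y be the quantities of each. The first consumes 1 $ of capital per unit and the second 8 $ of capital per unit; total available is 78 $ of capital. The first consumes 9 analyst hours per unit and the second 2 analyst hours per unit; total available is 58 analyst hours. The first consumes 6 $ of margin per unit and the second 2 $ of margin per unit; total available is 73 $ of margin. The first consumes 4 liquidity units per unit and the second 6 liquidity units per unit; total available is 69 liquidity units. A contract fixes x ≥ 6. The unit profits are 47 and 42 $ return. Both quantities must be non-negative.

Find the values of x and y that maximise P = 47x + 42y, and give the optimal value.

Extreme points and P = 47x + 42y:
  (58/9, 0) → P = 2726/9
  (6, 0) → P = 282
  (6, 2) → P = 366

x = 6, y = 2, maximum P = 366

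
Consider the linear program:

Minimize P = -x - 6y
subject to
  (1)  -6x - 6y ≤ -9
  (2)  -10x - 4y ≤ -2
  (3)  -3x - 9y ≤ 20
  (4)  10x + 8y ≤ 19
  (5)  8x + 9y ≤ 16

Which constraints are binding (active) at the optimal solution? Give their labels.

Feasible corners and P = -x - 6y:
  (-2/3, 13/6) → P = -37/3
  (7/2, -2) → P = 17/2
  (-23/29, 72/29) → P = -409/29
  (43/26, 4/13) → P = -7/2

The minimum is at (-23/29, 72/29). Substituting into each constraint, equality holds for (2) and (5); the remaining constraints have slack.

(2) and (5)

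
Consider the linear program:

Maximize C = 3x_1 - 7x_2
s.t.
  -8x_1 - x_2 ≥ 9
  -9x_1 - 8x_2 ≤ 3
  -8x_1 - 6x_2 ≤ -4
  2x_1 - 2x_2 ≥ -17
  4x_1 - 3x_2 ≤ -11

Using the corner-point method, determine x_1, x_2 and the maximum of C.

Vertices and C = 3x_1 - 7x_2:
  (-29/20, 13/5) → C = -451/20
  (-35/18, 59/9) → C = -931/18
  (-47/14, 36/7) → C = -645/14

The optimum lies where -8x_1 - x_2 = 9 and -8x_1 - 6x_2 = -4.
Solving simultaneously gives x_1 = -29/20, x_2 = 13/5.

x_1 = -29/20, x_2 = 13/5, maximum C = -451/20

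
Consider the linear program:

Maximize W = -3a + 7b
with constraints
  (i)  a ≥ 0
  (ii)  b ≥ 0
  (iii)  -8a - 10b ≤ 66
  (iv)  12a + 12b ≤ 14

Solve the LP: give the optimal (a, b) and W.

Extreme points and W = -3a + 7b:
  (0, 0) → W = 0
  (0, 7/6) → W = 49/6
  (7/6, 0) → W = -7/2

a = 0, b = 7/6, maximum W = 49/6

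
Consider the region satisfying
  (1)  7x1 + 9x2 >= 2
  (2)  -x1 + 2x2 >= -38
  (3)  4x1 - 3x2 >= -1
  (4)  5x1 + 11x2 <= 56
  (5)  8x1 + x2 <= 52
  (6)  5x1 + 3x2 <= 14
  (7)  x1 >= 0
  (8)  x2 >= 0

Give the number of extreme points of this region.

5

The feasible vertices (each the meet of two boundaries and inside every other half-plane) are:
  (0, 2/9)
  (2/7, 0)
  (13/9, 61/27)
  (0, 1/3)
  (14/5, 0)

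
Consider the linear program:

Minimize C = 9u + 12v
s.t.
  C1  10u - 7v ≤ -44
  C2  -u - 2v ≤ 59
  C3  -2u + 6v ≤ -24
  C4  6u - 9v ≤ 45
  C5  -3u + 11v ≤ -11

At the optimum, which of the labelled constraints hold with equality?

C2 and C3

Extreme points and C = 9u + 12v:
  (-216/23, -164/23) → C = -3912/23
  (-237/16, -119/8) → C = -4989/16
  (-153/5, -71/5) → C = -2229/5
  (-21, -19) → C = -417

The minimum is at (-153/5, -71/5). Substituting into each constraint, equality holds for C2 and C3; the remaining constraints have slack.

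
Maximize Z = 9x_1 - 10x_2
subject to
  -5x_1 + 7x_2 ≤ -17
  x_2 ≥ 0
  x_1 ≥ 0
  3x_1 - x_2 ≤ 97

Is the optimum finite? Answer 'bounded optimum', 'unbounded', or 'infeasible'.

bounded optimum

Feasible corners and Z = 9x_1 - 10x_2:
  (17/5, 0) → Z = 153/5
  (331/8, 217/8) → Z = 809/8
  (97/3, 0) → Z = 291
The feasible region has finitely many vertices and no improving ray; the maximum is 291 at (97/3, 0).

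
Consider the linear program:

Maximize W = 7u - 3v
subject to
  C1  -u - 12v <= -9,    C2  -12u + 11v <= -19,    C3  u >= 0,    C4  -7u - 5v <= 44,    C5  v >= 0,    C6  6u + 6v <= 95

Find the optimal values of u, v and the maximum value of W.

u = 95/6, v = 0, maximum W = 665/6

Corner points and W = 7u - 3v:
  (327/155, 89/155) → W = 2022/155
  (9, 0) → W = 63
  (1159/138, 171/23) → W = 5035/138
  (95/6, 0) → W = 665/6

At the optimal vertex, v = 0 and 6u + 6v = 95.
Solving simultaneously gives u = 95/6, v = 0.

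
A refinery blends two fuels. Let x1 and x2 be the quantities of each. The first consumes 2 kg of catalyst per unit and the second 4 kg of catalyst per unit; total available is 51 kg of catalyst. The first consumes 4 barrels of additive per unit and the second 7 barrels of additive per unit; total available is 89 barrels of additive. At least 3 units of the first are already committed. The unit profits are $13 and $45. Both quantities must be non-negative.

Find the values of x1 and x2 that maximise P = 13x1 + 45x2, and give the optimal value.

x1 = 3, x2 = 11, maximum P = 534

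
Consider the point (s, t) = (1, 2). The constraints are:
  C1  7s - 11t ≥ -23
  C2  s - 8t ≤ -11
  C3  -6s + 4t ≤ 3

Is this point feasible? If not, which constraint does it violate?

feasible

C1: -15 ≥ -23 ✓
C2: -15 ≤ -11 ✓
C3: 2 ≤ 3 ✓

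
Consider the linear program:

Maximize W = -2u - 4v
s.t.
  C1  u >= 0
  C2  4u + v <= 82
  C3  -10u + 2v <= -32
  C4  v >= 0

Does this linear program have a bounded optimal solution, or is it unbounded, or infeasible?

Corner points and W = -2u - 4v:
  (98/9, 346/9) → W = -1580/9
  (41/2, 0) → W = -41
  (16/5, 0) → W = -32/5
The feasible region has finitely many vertices and no improving ray; the maximum is -32/5 at (16/5, 0).

bounded optimum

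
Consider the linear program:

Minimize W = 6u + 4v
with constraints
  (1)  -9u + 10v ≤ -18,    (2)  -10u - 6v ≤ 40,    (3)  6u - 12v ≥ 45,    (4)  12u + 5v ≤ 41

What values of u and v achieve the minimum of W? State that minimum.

u = 223/11, v = -445/11, minimum W = -442/11

Corner points and W = 6u + 4v:
  (-35/26, -115/26) → W = -335/13
  (223/11, -445/11) → W = -442/11
  (239/58, -49/29) → W = 521/29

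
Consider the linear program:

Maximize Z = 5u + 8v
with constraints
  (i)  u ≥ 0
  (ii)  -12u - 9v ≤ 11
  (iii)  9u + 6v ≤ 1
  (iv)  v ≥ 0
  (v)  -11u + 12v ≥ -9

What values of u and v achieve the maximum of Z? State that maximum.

At the optimal vertex, u = 0 and 9u + 6v = 1.
Solving simultaneously gives u = 0, v = 1/6.

u = 0, v = 1/6, maximum Z = 4/3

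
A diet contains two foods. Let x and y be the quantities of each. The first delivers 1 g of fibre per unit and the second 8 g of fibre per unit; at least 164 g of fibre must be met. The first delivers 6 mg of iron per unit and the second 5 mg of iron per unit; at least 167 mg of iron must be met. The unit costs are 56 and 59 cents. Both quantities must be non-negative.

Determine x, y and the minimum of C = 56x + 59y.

x = 12, y = 19, minimum C = 1793

Vertices and C = 56x + 59y:
  (0, 167/5) → C = 9853/5
  (164, 0) → C = 9184
  (12, 19) → C = 1793
The feasible region is unbounded (it extends along (0, 1), (1, 0)), but C strictly increases along every unbounded feasible direction, so there is no improving ray and the minimum is attained at a vertex.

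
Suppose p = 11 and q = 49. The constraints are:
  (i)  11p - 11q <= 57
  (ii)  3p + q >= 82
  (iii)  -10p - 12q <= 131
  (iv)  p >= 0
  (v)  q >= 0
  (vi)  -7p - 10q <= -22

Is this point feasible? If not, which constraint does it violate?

(i): -418 ≤ 57 ✓
(ii): 82 ≥ 82 ✓
(iii): -698 ≤ 131 ✓
(iv): 11 ≥ 0 ✓
(v): 49 ≥ 0 ✓
(vi): -567 ≤ -22 ✓

feasible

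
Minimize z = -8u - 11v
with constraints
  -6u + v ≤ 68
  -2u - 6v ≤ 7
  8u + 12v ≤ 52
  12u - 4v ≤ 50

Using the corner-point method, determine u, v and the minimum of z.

Vertices and z = -8u - 11v:
  (-415/38, 47/19) → z = 1143/19
  (-191/20, 107/10) → z = -413/10
  (17/5, -23/10) → z = -19/10
  (101/22, 14/11) → z = -558/11

u = 101/22, v = 14/11, minimum z = -558/11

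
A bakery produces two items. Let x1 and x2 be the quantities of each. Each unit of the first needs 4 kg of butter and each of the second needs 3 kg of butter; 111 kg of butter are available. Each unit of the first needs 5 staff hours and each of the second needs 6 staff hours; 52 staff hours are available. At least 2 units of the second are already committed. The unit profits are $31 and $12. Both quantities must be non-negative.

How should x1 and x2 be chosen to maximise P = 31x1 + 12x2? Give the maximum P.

x1 = 8, x2 = 2, maximum P = 272

Feasible corners and P = 31x1 + 12x2:
  (0, 26/3) → P = 104
  (0, 2) → P = 24
  (8, 2) → P = 272

The optimum lies where 5x1 + 6x2 = 52 and x2 = 2.
Solving simultaneously gives x1 = 8, x2 = 2.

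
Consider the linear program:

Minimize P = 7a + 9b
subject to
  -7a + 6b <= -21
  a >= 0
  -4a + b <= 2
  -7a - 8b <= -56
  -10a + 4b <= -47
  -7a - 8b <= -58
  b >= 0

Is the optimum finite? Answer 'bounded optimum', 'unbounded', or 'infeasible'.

Vertices and P = 7a + 9b:
  (99/16, 119/32) → P = 2457/32
  (152/27, 251/108) → P = 6515/108
  (58/7, 0) → P = 58
The feasible region has finitely many vertices and no improving ray; the minimum is 58 at (58/7, 0).

bounded optimum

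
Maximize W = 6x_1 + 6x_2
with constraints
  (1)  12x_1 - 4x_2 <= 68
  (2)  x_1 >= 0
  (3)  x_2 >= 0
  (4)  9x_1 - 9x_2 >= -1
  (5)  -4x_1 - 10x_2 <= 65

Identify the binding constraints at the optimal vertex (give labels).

(1) and (4)

Feasible corners and W = 6x_1 + 6x_2:
  (17/3, 0) → W = 34
  (77/9, 26/3) → W = 310/3
  (0, 0) → W = 0
  (0, 1/9) → W = 2/3

The maximum is at (77/9, 26/3). Substituting into each constraint, equality holds for (1) and (4); the remaining constraints have slack.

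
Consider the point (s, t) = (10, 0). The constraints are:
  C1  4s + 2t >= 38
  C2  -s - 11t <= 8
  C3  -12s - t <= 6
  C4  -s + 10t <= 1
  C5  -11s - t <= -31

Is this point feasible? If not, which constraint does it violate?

feasible

C1: 40 ≥ 38 ✓
C2: -10 ≤ 8 ✓
C3: -120 ≤ 6 ✓
C4: -10 ≤ 1 ✓
C5: -110 ≤ -31 ✓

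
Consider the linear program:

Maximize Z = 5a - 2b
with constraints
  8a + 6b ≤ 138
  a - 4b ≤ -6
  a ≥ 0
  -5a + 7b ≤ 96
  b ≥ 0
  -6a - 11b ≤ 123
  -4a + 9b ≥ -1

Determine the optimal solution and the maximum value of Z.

a = 13, b = 17/3, maximum Z = 161/3

Vertices and Z = 5a - 2b:
  (195/43, 729/43) → Z = -483/43
  (13, 17/3) → Z = 161/3
  (0, 3/2) → Z = -3
  (58/7, 25/7) → Z = 240/7
  (0, 96/7) → Z = -192/7

The optimum lies where 8a + 6b = 138 and -4a + 9b = -1.
Solving simultaneously gives a = 13, b = 17/3.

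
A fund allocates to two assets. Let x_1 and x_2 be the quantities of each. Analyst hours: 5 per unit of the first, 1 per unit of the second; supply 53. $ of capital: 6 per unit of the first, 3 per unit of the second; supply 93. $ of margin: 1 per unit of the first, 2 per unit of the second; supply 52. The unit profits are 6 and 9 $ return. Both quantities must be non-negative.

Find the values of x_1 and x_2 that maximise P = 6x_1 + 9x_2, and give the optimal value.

Vertices and P = 6x_1 + 9x_2:
  (0, 0) → P = 0
  (0, 26) → P = 234
  (53/5, 0) → P = 318/5
  (22/3, 49/3) → P = 191
  (10/3, 73/3) → P = 239

The optimum lies where 6x_1 + 3x_2 = 93 and x_1 + 2x_2 = 52.
Solving simultaneously gives x_1 = 10/3, x_2 = 73/3.

x_1 = 10/3, x_2 = 73/3, maximum P = 239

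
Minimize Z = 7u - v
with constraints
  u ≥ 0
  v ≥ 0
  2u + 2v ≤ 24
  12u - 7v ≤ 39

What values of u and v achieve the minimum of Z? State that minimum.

u = 0, v = 12, minimum Z = -12

Feasible corners and Z = 7u - v:
  (0, 0) → Z = 0
  (0, 12) → Z = -12
  (13/4, 0) → Z = 91/4
  (123/19, 105/19) → Z = 756/19

At the optimal vertex, u = 0 and 2u + 2v = 24.
Solving simultaneously gives u = 0, v = 12.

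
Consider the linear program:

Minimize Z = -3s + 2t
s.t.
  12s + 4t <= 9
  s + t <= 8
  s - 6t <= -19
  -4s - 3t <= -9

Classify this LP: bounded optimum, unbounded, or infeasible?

bounded optimum

Corner points and Z = -3s + 2t:
  (-23/8, 87/8) → Z = 243/8
  (-9/20, 18/5) → Z = 171/20
  (-15, 23) → Z = 91
The feasible region has finitely many vertices and no improving ray; the minimum is 171/20 at (-9/20, 18/5).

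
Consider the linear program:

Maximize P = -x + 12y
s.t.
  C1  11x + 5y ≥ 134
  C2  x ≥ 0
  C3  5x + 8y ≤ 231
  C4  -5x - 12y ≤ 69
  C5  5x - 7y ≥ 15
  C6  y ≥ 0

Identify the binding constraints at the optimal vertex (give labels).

Feasible corners and P = -x + 12y:
  (1013/102, 505/102) → P = 5047/102
  (134/11, 0) → P = -134/11
  (579/25, 72/5) → P = 3741/25
  (231/5, 0) → P = -231/5

The maximum is at (579/25, 72/5). Substituting into each constraint, equality holds for C3 and C5; the remaining constraints have slack.

C3 and C5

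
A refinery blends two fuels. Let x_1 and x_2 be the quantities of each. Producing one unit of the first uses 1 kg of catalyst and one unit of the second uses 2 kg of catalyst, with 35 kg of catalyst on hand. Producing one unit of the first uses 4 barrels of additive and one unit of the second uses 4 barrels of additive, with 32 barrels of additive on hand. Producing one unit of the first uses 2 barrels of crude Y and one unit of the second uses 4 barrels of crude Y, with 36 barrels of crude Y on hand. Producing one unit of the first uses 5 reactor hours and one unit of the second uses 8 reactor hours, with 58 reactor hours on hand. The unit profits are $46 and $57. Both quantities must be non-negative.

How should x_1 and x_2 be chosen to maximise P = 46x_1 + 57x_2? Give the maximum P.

x_1 = 2, x_2 = 6, maximum P = 434

The optimum lies where 4x_1 + 4x_2 = 32 and 5x_1 + 8x_2 = 58.
Solving simultaneously gives x_1 = 2, x_2 = 6.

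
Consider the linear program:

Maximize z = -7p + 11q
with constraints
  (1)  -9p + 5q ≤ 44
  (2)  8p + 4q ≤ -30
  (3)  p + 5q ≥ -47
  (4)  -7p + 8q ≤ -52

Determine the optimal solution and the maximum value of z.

The optimum lies where 8p + 4q = -30 and -7p + 8q = -52.
Solving simultaneously gives p = -8/23, q = -313/46.

p = -8/23, q = -313/46, maximum z = -3331/46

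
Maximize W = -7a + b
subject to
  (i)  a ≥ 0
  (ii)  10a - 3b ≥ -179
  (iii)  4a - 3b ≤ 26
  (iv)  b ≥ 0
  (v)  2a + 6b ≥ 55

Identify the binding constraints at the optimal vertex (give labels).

(i) and (ii)

Feasible corners and W = -7a + b:
  (0, 179/3) → W = 179/3
  (0, 55/6) → W = 55/6
  (107/10, 28/5) → W = -693/10
The feasible region is unbounded (it extends along (3, 4), (3, 10)), but W strictly decreases along every unbounded feasible direction, so there is no improving ray and the maximum is attained at a vertex.

The maximum is at (0, 179/3). Substituting into each constraint, equality holds for (i) and (ii); the remaining constraints have slack.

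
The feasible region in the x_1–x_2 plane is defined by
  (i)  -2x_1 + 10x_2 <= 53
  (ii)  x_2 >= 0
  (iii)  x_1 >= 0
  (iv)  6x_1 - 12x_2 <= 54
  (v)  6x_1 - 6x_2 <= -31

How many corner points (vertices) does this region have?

The feasible vertices (each the meet of two boundaries and inside every other half-plane) are:
  (0, 53/10)
  (1/6, 16/3)
  (0, 31/6)

3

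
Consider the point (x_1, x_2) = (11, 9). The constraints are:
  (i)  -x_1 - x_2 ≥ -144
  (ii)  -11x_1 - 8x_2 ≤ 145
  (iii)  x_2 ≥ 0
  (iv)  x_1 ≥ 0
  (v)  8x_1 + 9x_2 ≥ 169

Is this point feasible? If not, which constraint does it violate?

feasible

(i): -20 ≥ -144 ✓
(ii): -193 ≤ 145 ✓
(iii): 9 ≥ 0 ✓
(iv): 11 ≥ 0 ✓
(v): 169 ≥ 169 ✓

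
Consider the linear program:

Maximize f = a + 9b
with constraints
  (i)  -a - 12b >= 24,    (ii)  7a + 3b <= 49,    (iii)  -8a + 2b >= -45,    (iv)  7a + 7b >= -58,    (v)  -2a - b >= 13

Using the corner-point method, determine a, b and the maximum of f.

Vertices and f = a + 9b:
  (-48/7, -10/7) → f = -138/7
  (-132/23, -35/23) → f = -447/23
  (-33/7, -25/7) → f = -258/7

a = -132/23, b = -35/23, maximum f = -447/23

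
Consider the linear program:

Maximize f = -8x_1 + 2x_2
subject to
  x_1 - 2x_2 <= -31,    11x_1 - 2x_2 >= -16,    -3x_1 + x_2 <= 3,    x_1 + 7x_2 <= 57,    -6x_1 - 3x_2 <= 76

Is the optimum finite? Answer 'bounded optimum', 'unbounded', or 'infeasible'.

infeasible

The boundaries x_1 - 2x_2 = -31 and -3x_1 + x_2 = 3 meet at (5, 18), but that point violates x_1 + 7x_2 ≤ 57. Every candidate vertex is excluded by some other constraint, so the feasible region is empty.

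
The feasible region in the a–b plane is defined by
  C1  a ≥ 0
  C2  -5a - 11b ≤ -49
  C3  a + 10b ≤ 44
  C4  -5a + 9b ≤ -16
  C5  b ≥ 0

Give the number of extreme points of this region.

4

Pairwise boundary intersections that survive every other constraint:
  (617/100, 33/20)
  (49/5, 0)
  (556/59, 204/59)
  (44, 0)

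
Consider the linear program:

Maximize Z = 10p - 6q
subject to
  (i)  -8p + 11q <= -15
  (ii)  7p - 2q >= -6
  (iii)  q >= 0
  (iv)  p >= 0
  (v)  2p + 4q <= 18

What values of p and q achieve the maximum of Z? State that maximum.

Feasible corners and Z = 10p - 6q:
  (15/8, 0) → Z = 75/4
  (43/9, 19/9) → Z = 316/9
  (9, 0) → Z = 90

p = 9, q = 0, maximum Z = 90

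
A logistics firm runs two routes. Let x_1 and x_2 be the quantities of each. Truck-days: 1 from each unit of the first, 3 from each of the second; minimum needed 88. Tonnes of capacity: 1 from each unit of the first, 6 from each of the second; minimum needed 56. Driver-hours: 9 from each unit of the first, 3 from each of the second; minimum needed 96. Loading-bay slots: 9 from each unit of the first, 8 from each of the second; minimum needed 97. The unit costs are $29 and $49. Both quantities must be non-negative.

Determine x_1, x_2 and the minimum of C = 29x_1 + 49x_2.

Feasible corners and C = 29x_1 + 49x_2:
  (0, 32) → C = 1568
  (88, 0) → C = 2552
  (1, 29) → C = 1450
The feasible region is unbounded (it extends along (0, 1), (1, 0)), but C strictly increases along every unbounded feasible direction, so there is no improving ray and the minimum is attained at a vertex.

x_1 = 1, x_2 = 29, minimum C = 1450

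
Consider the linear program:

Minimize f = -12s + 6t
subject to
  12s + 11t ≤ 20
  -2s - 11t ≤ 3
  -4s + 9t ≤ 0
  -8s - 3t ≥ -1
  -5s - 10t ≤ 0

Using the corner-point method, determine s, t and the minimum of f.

Vertices and f = -12s + 6t:
  (3/28, 1/21) → f = -1
  (0, 0) → f = 0
  (2/13, -1/13) → f = -30/13

The binding constraints are -8s - 3t = -1 and -5s - 10t = 0.
Solving simultaneously gives s = 2/13, t = -1/13.

s = 2/13, t = -1/13, minimum f = -30/13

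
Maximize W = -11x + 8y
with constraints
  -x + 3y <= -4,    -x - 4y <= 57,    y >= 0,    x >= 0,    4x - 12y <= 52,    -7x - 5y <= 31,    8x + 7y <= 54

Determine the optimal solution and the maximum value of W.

x = 4, y = 0, maximum W = -44

Feasible corners and W = -11x + 8y:
  (4, 0) → W = -44
  (190/31, 22/31) → W = -1914/31
  (27/4, 0) → W = -297/4

The binding constraints are -x + 3y = -4 and y = 0.
Solving simultaneously gives x = 4, y = 0.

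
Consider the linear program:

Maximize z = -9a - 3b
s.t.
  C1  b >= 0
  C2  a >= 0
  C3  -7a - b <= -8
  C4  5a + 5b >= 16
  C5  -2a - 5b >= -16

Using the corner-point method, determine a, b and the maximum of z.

a = 4/5, b = 12/5, maximum z = -72/5

Feasible corners and z = -9a - 3b:
  (16/5, 0) → z = -144/5
  (8, 0) → z = -72
  (4/5, 12/5) → z = -72/5
  (8/11, 32/11) → z = -168/11

At the optimal vertex, -7a - b = -8 and 5a + 5b = 16.
Solving simultaneously gives a = 4/5, b = 12/5.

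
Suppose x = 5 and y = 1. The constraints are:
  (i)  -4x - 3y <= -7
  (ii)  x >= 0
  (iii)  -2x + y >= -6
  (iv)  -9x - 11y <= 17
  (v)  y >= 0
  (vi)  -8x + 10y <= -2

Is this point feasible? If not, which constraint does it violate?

Constraint (iii): -2x + y = -9, which is not ≥ -6. All other constraints are satisfied.

not feasible — violates (iii)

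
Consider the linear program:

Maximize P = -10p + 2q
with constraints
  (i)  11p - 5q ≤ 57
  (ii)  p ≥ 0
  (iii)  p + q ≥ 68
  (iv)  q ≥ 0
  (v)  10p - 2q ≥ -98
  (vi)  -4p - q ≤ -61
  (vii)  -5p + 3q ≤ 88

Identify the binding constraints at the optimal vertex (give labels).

(iii) and (vii)

Vertices and P = -10p + 2q:
  (397/16, 691/16) → P = -647/4
  (611/8, 1253/8) → P = -901/2
  (29/2, 107/2) → P = -38

The maximum is at (29/2, 107/2). Substituting into each constraint, equality holds for (iii) and (vii); the remaining constraints have slack.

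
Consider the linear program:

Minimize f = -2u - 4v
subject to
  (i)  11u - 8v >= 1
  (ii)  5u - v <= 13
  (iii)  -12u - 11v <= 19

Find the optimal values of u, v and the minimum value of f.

u = 103/29, v = 138/29, minimum f = -758/29

Extreme points and f = -2u - 4v:
  (103/29, 138/29) → f = -758/29
  (-141/217, -221/217) → f = 1166/217
  (124/67, -251/67) → f = 756/67

The binding constraints are 11u - 8v = 1 and 5u - v = 13.
Solving simultaneously gives u = 103/29, v = 138/29.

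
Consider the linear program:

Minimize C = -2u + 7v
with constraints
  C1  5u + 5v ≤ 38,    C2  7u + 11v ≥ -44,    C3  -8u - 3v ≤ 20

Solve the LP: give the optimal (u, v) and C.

u = 319/10, v = -243/10, minimum C = -2339/10

Extreme points and C = -2u + 7v:
  (319/10, -243/10) → C = -2339/10
  (-214/25, 404/25) → C = 3256/25
  (-88/67, -212/67) → C = -1308/67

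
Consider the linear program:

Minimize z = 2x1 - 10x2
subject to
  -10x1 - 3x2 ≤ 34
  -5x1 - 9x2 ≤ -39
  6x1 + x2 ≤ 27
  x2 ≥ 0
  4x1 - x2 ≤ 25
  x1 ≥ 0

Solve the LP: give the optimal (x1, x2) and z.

x1 = 0, x2 = 27, minimum z = -270

The optimum lies where 6x1 + x2 = 27 and x1 = 0.
Solving simultaneously gives x1 = 0, x2 = 27.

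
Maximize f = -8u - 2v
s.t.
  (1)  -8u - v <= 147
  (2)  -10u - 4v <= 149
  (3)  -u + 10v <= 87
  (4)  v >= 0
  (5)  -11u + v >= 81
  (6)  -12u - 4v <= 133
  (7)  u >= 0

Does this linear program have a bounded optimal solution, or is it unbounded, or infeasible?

infeasible

The boundaries -u + 10v = 87 and -11u + v = 81 meet at (-723/109, 876/109), but that point violates u ≥ 0. Every candidate vertex is excluded by some other constraint, so the feasible region is empty.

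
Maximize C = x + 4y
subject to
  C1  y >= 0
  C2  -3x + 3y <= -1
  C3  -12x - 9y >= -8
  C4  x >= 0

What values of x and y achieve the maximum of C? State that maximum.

Feasible corners and C = x + 4y:
  (1/3, 0) → C = 1/3
  (2/3, 0) → C = 2/3
  (11/21, 4/21) → C = 9/7

The binding constraints are -3x + 3y = -1 and -12x - 9y = -8.
Solving simultaneously gives x = 11/21, y = 4/21.

x = 11/21, y = 4/21, maximum C = 9/7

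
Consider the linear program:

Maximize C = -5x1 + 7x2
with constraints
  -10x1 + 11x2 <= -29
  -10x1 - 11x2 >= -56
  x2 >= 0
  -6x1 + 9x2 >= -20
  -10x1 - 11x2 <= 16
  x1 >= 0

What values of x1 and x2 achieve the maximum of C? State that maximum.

x1 = 17/4, x2 = 27/22, maximum C = -557/44

Extreme points and C = -5x1 + 7x2:
  (17/4, 27/22) → C = -557/44
  (29/10, 0) → C = -29/2
  (181/39, 34/39) → C = -667/39
  (10/3, 0) → C = -50/3

At the optimal vertex, -10x1 + 11x2 = -29 and -10x1 - 11x2 = -56.
Solving simultaneously gives x1 = 17/4, x2 = 27/22.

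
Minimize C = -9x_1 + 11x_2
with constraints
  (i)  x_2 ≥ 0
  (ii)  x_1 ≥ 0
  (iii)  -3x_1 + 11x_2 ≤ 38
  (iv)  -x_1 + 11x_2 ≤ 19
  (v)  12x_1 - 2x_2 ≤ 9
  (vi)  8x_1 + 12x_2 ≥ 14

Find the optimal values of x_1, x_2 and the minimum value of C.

x_1 = 17/20, x_2 = 3/5, minimum C = -21/20

Vertices and C = -9x_1 + 11x_2:
  (0, 19/11) → C = 19
  (0, 7/6) → C = 77/6
  (137/130, 237/130) → C = 687/65
  (17/20, 3/5) → C = -21/20

At the optimal vertex, 12x_1 - 2x_2 = 9 and 8x_1 + 12x_2 = 14.
Solving simultaneously gives x_1 = 17/20, x_2 = 3/5.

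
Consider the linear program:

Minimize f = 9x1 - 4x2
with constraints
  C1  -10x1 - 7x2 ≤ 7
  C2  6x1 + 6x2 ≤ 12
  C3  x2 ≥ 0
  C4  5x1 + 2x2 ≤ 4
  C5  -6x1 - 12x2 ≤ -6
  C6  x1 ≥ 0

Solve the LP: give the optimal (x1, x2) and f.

x1 = 0, x2 = 2, minimum f = -8

Vertices and f = 9x1 - 4x2:
  (0, 2) → f = -8
  (3/4, 1/8) → f = 25/4
  (0, 1/2) → f = -2

At the optimal vertex, 6x1 + 6x2 = 12 and 5x1 + 2x2 = 4.
Solving simultaneously gives x1 = 0, x2 = 2.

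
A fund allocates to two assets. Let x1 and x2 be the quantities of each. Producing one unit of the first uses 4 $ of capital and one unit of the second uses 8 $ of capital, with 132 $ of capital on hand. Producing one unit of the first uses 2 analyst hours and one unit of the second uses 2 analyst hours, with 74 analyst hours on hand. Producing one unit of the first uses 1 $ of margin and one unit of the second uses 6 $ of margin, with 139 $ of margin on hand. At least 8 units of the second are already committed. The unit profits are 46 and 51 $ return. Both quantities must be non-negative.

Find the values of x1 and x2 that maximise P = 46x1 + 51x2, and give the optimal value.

x1 = 17, x2 = 8, maximum P = 1190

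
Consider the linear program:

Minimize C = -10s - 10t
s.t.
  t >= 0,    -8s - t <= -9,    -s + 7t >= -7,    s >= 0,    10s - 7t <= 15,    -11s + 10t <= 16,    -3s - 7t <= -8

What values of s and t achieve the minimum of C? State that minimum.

At the optimal vertex, 10s - 7t = 15 and -11s + 10t = 16.
Solving simultaneously gives s = 262/23, t = 325/23.

s = 262/23, t = 325/23, minimum C = -5870/23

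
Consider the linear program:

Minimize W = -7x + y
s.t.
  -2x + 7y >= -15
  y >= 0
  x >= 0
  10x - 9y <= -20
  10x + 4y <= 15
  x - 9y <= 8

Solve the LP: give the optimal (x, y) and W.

x = 11/26, y = 35/13, minimum W = -7/26

Vertices and W = -7x + y:
  (0, 20/9) → W = 20/9
  (0, 15/4) → W = 15/4
  (11/26, 35/13) → W = -7/26

At the optimal vertex, 10x - 9y = -20 and 10x + 4y = 15.
Solving simultaneously gives x = 11/26, y = 35/13.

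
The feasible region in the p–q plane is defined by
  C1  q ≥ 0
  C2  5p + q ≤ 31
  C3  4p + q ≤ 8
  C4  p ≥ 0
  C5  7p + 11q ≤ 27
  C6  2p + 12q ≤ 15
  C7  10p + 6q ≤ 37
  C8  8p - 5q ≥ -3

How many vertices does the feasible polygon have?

5

Pairwise boundary intersections that survive every other constraint:
  (2, 0)
  (0, 0)
  (81/46, 22/23)
  (0, 3/5)
  (39/106, 63/53)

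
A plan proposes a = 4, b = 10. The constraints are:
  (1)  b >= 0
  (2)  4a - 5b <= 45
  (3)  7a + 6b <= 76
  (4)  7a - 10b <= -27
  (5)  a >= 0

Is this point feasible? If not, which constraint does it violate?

not feasible — violates (3)

Constraint (3): 7a + 6b = 88, which is not ≤ 76. All other constraints are satisfied.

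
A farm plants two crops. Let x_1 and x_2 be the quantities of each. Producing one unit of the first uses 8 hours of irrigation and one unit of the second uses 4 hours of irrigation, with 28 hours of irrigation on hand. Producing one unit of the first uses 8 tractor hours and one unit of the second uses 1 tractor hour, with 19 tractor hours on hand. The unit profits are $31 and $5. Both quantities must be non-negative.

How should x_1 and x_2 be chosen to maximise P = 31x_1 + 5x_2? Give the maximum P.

Extreme points and P = 31x_1 + 5x_2:
  (0, 0) → P = 0
  (0, 7) → P = 35
  (19/8, 0) → P = 589/8
  (2, 3) → P = 77

x_1 = 2, x_2 = 3, maximum P = 77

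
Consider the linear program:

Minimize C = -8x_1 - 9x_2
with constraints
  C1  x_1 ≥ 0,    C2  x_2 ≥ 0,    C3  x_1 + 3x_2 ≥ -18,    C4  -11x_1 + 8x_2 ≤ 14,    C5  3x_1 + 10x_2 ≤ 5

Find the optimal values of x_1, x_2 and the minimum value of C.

x_1 = 5/3, x_2 = 0, minimum C = -40/3

Feasible corners and C = -8x_1 - 9x_2:
  (0, 0) → C = 0
  (0, 1/2) → C = -9/2
  (5/3, 0) → C = -40/3

At the optimal vertex, x_2 = 0 and 3x_1 + 10x_2 = 5.
Solving simultaneously gives x_1 = 5/3, x_2 = 0.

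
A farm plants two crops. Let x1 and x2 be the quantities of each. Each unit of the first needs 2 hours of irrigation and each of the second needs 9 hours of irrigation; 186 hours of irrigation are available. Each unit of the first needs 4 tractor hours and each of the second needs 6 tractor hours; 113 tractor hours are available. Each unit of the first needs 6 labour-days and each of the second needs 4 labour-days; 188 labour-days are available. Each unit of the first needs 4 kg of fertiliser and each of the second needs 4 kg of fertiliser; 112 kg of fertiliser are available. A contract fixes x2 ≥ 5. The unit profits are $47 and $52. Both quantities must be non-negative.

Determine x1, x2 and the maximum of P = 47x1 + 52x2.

Extreme points and P = 47x1 + 52x2:
  (0, 113/6) → P = 2938/3
  (0, 5) → P = 260
  (83/4, 5) → P = 4941/4

The binding constraints are 4x1 + 6x2 = 113 and x2 = 5.
Solving simultaneously gives x1 = 83/4, x2 = 5.

x1 = 83/4, x2 = 5, maximum P = 4941/4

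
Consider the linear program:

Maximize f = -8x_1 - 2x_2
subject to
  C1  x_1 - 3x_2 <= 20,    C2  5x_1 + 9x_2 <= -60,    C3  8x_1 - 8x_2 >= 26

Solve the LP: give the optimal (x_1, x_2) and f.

Vertices and f = -8x_1 - 2x_2:
  (0, -20/3) → f = 40/3
  (-41/8, -67/8) → f = 231/4
  (-123/56, -305/56) → f = 797/28

x_1 = -41/8, x_2 = -67/8, maximum f = 231/4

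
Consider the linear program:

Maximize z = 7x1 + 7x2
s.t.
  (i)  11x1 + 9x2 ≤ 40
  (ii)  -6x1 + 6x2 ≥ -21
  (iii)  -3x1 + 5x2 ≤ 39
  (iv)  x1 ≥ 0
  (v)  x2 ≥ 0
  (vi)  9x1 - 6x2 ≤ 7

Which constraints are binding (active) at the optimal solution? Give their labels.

(i) and (iv)

Corner points and z = 7x1 + 7x2:
  (0, 40/9) → z = 280/9
  (101/49, 283/147) → z = 586/21
  (0, 0) → z = 0
  (7/9, 0) → z = 49/9

The maximum is at (0, 40/9). Substituting into each constraint, equality holds for (i) and (iv); the remaining constraints have slack.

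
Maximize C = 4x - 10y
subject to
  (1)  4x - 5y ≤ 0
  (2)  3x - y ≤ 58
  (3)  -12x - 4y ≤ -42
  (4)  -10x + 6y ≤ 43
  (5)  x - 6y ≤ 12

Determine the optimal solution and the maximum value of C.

Vertices and C = 4x - 10y:
  (290/11, 232/11) → C = -1160/11
  (105/38, 42/19) → C = -210/19
  (391/8, 709/8) → C = -2763/4
  (5/7, 117/14) → C = -565/7

The binding constraints are 4x - 5y = 0 and -12x - 4y = -42.
Solving simultaneously gives x = 105/38, y = 42/19.

x = 105/38, y = 42/19, maximum C = -210/19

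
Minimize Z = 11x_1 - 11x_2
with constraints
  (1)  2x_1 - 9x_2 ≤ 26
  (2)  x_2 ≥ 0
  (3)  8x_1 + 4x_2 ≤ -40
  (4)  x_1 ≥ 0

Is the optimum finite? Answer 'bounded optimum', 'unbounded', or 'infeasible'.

The boundaries 2x_1 - 9x_2 = 26 and x_2 = 0 meet at (13, 0), but that point violates 8x_1 + 4x_2 ≤ -40. Every candidate vertex is excluded by some other constraint, so the feasible region is empty.

infeasible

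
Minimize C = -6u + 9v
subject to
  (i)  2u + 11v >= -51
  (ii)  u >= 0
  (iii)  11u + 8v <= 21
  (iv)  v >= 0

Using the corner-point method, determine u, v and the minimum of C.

The binding constraints are 11u + 8v = 21 and v = 0.
Solving simultaneously gives u = 21/11, v = 0.

u = 21/11, v = 0, minimum C = -126/11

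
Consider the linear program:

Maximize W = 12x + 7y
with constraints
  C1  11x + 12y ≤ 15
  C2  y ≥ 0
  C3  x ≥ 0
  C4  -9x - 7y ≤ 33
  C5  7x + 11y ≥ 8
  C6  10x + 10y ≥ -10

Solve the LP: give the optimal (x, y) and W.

Vertices and W = 12x + 7y:
  (15/11, 0) → W = 180/11
  (0, 5/4) → W = 35/4
  (8/7, 0) → W = 96/7
  (0, 8/11) → W = 56/11

x = 15/11, y = 0, maximum W = 180/11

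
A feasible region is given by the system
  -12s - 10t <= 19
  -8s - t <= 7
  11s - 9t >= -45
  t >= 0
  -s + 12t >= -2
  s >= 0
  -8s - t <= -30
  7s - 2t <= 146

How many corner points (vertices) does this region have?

4

Intersecting each pair of boundary lines and keeping only the points that satisfy every inequality leaves:
  (225/83, 690/83)
  (1404/41, 1921/41)
  (362/97, 14/97)
  (874/41, 66/41)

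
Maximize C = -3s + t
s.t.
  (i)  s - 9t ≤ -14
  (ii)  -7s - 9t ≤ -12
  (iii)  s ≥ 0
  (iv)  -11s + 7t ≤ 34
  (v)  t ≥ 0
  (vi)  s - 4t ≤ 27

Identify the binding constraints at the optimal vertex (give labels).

Feasible corners and C = -3s + t:
  (0, 14/9) → C = 14/9
  (299/5, 41/5) → C = -856/5
  (0, 34/7) → C = 34/7
The feasible region is unbounded (it extends along (4, 1), (7, 11)), but C strictly decreases along every unbounded feasible direction, so there is no improving ray and the maximum is attained at a vertex.

The maximum is at (0, 34/7). Substituting into each constraint, equality holds for (iii) and (iv); the remaining constraints have slack.

(iii) and (iv)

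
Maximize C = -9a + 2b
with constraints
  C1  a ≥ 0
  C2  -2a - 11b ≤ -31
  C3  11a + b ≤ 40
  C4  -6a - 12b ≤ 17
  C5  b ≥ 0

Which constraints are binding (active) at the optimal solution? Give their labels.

C1 and C3

Extreme points and C = -9a + 2b:
  (0, 31/11) → C = 62/11
  (0, 40) → C = 80
  (409/119, 261/119) → C = -3159/119

The maximum is at (0, 40). Substituting into each constraint, equality holds for C1 and C3; the remaining constraints have slack.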